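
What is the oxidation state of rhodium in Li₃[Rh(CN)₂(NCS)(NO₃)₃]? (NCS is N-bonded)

+3

3 lithium outside the brackets (+1 each) → the complex ion is 3−.
Ligand charges: 2×CN = -2; 1×NCS = -1; 3×NO3 = -3; sum -6.
Rh + (-6) = 3− ⇒ Rh is +3.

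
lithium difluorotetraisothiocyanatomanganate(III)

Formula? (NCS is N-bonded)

Ligands: 4 isothiocyanato (NCS, -1), 2 fluoro (F, -1). Ligand charge sum = -6.
With Mn in oxidation state +3, the complex ion is [Mn...]^3−.
Charge balance with lithium (+1) requires 1 complex ion per 3 lithium.

Li3[MnF2(NCS)4]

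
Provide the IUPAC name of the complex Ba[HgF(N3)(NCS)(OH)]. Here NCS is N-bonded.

The 1 barium counter-ion carries a total charge of +2, so each complex ion is 2−.
Ligand charges: 1×fluoro (-1 each), 1×hydroxo (-1 each), 1×isothiocyanato (-1 each), 1×azido (-1 each); total -4. So Hg + (-4) = 2−, giving Hg = +2.
The complex ion is anionic, so mercury takes the -ate form mercurate(II).

barium azidofluorohydroxoisothiocyanatomercurate(II)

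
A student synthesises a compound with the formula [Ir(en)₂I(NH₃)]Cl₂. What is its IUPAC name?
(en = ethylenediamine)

The 2 chloride counter-ions carry a total charge of -2, so each complex ion is 2+.
Ligand charges: 1×iodo (-1 each), 2×ethylenediamine (neutral), 1×ammine (neutral); total -1. So Ir + (-1) = 2+, giving Ir = +3.
Ligands are named alphabetically: ammine before ethylenediamine before iodo.

amminebis(ethylenediamine)iodoiridium(III) chloride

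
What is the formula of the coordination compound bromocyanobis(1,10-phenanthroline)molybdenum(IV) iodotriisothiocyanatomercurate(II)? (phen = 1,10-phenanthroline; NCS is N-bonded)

Cation [Mo…]: ligand charges -2, Mo(IV) ⇒ ion charge 2+.
Anion [Hg…]: ligand charges -4, Hg(II) ⇒ ion charge 2−.

[MoBr(CN)(phen)2][HgI(NCS)3]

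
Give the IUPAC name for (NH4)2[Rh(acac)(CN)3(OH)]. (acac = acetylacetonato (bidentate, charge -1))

ammonium (acetylacetonato)tricyanohydroxorhodate(III)

The 2 ammonium counter-ions carry a total charge of +2, so each complex ion is 2−.
Ligand charges: 3×cyano (-1 each), 1×acetylacetonato (-1 each), 1×hydroxo (-1 each); total -5. So Rh + (-5) = 2−, giving Rh = +3.
Ligands are named alphabetically: acetylacetonato before cyano before hydroxo.
The complex ion is anionic, so rhodium takes the -ate form rhodate(III).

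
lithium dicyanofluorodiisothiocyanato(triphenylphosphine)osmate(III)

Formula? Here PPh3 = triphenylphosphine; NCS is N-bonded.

Li2[Os(CN)2F(NCS)2(PPh3)]

Ligands: 1 triphenylphosphine (PPh3, neutral), 1 fluoro (F, -1), 2 isothiocyanato (NCS, -1), 2 cyano (CN, -1). Ligand charge sum = -5.
Charge balance with lithium (+1) requires 1 complex ion per 2 lithium.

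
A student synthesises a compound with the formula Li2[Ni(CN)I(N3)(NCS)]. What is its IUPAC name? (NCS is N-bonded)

The 2 lithium counter-ions carry a total charge of +2, so each complex ion is 2−.
Ligand charges: 1×azido (-1 each), 1×iodo (-1 each), 1×isothiocyanato (-1 each), 1×cyano (-1 each); total -4. So Ni + (-4) = 2−, giving Ni = +2.
Ligands are named alphabetically: azido before cyano before iodo before isothiocyanato.
The complex ion is anionic, so nickel takes the -ate form nickelate(II).

lithium azidocyanoiodoisothiocyanatonickelate(II)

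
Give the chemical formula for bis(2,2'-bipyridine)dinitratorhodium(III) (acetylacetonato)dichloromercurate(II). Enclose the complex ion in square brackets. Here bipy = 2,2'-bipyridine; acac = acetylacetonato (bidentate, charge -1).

[Rh(bipy)2(NO3)2][Hg(acac)Cl2]

Cation [Rh…]: ligand charges -2, Rh(III) ⇒ ion charge 1+.
Anion [Hg…]: ligand charges -3, Hg(II) ⇒ ion charge 1−.
One 1+ cation balances one 1− anion.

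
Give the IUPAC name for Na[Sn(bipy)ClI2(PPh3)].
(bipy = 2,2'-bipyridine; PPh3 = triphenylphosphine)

The 1 sodium counter-ion carries a total charge of +1, so each complex ion is 1−.
Ligand charges: 1×chloro (-1 each), 2×iodo (-1 each), 1×2,2'-bipyridine (neutral), 1×triphenylphosphine (neutral); total -3. So Sn + (-3) = 1−, giving Sn = +2.
Ligands are named alphabetically: bipyridine before chloro before iodo before triphenylphosphine.
The complex ion is anionic, so tin takes the -ate form stannate(II).

sodium (2,2'-bipyridine)chlorodiiodo(triphenylphosphine)stannate(II)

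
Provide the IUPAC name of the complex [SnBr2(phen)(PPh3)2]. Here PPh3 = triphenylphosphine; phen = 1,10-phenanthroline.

There is no counter-ion, so the complex is neutral overall.
Ligand charges: 2×triphenylphosphine (neutral), 2×bromo (-1 each), 1×1,10-phenanthroline (neutral); total -2. So Sn + (-2) = 0, giving Sn = +2.
Ligands are named alphabetically: bromo before phenanthroline before triphenylphosphine.

dibromo(1,10-phenanthroline)bis(triphenylphosphine)tin(II)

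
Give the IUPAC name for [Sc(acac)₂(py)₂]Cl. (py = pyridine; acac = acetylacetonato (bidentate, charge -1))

bis(acetylacetonato)bis(pyridine)scandium(III) chloride

The 1 chloride counter-ion carries a total charge of -1, so each complex ion is 1+.
Ligand charges: 2×pyridine (neutral), 2×acetylacetonato (-1 each); total -2. So Sc + (-2) = 1+, giving Sc = +3.
Ligands are named alphabetically: acetylacetonato before pyridine.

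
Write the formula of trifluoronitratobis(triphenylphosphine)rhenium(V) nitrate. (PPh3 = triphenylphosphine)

[ReF3(NO3)(PPh3)2]NO3

Ligands: 1 nitrato (NO3, -1), 3 fluoro (F, -1), 2 triphenylphosphine (PPh3, neutral). Ligand charge sum = -4.
With Re in oxidation state +5, the complex ion is [Re...]^1+.
Charge balance with nitrate (-1) requires 1 complex ion per 1 nitrate.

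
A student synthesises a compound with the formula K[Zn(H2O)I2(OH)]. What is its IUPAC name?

potassium aquahydroxodiiodozincate(II)

The 1 potassium counter-ion carries a total charge of +1, so each complex ion is 1−.
Ligand charges: 1×hydroxo (-1 each), 2×iodo (-1 each), 1×aqua (neutral); total -3. So Zn + (-3) = 1−, giving Zn = +2.
The complex ion is anionic, so zinc takes the -ate form zincate(II).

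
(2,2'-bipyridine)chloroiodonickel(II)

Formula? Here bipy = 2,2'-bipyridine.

[Ni(bipy)ClI]

Ligands: 1 chloro (Cl, -1), 1 iodo (I, -1), 1 2,2'-bipyridine (bipy, neutral). Ligand charge sum = -2.
With Ni in oxidation state +2, the complex ion is [Ni...].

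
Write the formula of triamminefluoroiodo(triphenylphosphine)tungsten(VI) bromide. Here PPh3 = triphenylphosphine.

Ligands: 1 triphenylphosphine (PPh3, neutral), 1 iodo (I, -1), 3 ammine (NH3, neutral), 1 fluoro (F, -1). Ligand charge sum = -2.
With W in oxidation state +6, the complex ion is [W...]^4+.
Charge balance with bromide (-1) requires 1 complex ion per 4 bromide.

[WFI(NH3)3(PPh3)]Br4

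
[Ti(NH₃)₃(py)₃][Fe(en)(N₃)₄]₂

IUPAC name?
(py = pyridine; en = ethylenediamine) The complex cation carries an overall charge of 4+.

Both ions are complex: the cation is named first with the plain metal name, the anion second with the -ate form; each ion's ligands are alphabetised independently.
The complex cation is given as 4+; its ligand charges sum to 0, so Ti = +4.
With 2 anions per cation, each anion must be 4/2 = 2−.
Anion: ligand charges sum to -4; for the ion to be 2−, Fe = +2.

triamminetris(pyridine)titanium(IV) tetraazido(ethylenediamine)ferrate(II)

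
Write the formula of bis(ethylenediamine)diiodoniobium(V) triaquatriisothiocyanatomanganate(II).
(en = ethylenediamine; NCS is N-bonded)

[Nb(en)2I2][Mn(H2O)3(NCS)3]3

Cation [Nb…]: ligand charges -2, Nb(V) ⇒ ion charge 3+.
Anion [Mn…]: ligand charges -3, Mn(II) ⇒ ion charge 1−.
One 3+ cation requires 3 of the 1− anion.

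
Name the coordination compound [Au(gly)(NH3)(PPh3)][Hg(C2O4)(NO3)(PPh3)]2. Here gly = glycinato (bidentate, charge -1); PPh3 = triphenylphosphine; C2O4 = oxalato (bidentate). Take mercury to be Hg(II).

ammine(glycinato)(triphenylphosphine)gold(III) nitratooxalato(triphenylphosphine)mercurate(II)

Hg is given as +2; the anion's ligand charges sum to -3, so the complex anion is 1−.
With 2 anions per cation, the cation must be 2×1 = 2+.
Cation: ligand charges sum to -1; for the ion to be 2+, Au = +3.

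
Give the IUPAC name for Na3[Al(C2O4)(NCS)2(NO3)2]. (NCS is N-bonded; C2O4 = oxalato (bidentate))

sodium diisothiocyanatodinitratooxalatoaluminate(III)

The 3 sodium counter-ions carry a total charge of +3, so each complex ion is 3−.
Ligand charges: 2×isothiocyanato (-1 each), 1×oxalato (-2 each), 2×nitrato (-1 each); total -6. So Al + (-6) = 3−, giving Al = +3.
Ligands are named alphabetically: isothiocyanato before nitrato before oxalato.
The complex ion is anionic, so aluminium takes the -ate form aluminate(III).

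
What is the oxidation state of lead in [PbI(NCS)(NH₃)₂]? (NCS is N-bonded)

No counter-ion: the bracketed complex is neutral.
Ligand charges: 1×NCS = -1; 2×NH3 neutral; 1×I = -1; sum -2.
Pb + (-2) = 0 ⇒ Pb is +2.

+2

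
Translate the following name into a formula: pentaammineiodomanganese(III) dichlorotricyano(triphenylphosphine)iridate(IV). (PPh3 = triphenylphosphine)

Cation [Mn…]: ligand charges -1, Mn(III) ⇒ ion charge 2+.
Anion [Ir…]: ligand charges -5, Ir(IV) ⇒ ion charge 1−.
One 2+ cation requires 2 of the 1− anion.

[MnI(NH3)5][IrCl2(CN)3(PPh3)]2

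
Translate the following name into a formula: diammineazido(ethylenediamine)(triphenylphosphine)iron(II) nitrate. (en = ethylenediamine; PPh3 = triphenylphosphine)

[Fe(en)(N3)(NH3)2(PPh3)]NO3

Ligands: 1 azido (N3, -1), 2 ammine (NH3, neutral), 1 ethylenediamine (en, neutral), 1 triphenylphosphine (PPh3, neutral). Ligand charge sum = -1.
Charge balance with nitrate (-1) requires 1 complex ion per 1 nitrate.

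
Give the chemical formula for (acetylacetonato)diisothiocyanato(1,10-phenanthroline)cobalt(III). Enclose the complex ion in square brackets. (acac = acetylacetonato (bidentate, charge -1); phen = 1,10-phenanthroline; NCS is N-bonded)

Ligands: 1 acetylacetonato (acac, -1), 1 1,10-phenanthroline (phen, neutral), 2 isothiocyanato (NCS, -1). Ligand charge sum = -3.
With Co in oxidation state +3, the complex ion is [Co...].

[Co(acac)(NCS)2(phen)]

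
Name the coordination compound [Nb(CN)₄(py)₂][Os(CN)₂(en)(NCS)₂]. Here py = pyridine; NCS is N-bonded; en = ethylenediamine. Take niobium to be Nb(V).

tetracyanobis(pyridine)niobium(V) dicyano(ethylenediamine)diisothiocyanatoosmate(III)

Both ions are complex: the cation is named first with the plain metal name, the anion second with the -ate form; each ion's ligands are alphabetised independently.
Nb is given as +5; the cation's ligand charges sum to -4, so the complex cation is 1+.
A 1:1 salt means the anion carries the equal and opposite charge, 1−.
Anion: ligand charges sum to -4; for the ion to be 1−, Os = +3.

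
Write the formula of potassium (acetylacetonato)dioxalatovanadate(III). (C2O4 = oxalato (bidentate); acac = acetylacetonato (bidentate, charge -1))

Ligands: 2 oxalato (C2O4, -2), 1 acetylacetonato (acac, -1). Ligand charge sum = -5.
With V in oxidation state +3, the complex ion is [V...]^2−.
Charge balance with potassium (+1) requires 1 complex ion per 2 potassium.

K2[V(acac)(C2O4)2]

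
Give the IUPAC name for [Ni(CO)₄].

tetracarbonylnickel(0)

There is no counter-ion, so the complex is neutral overall.
Ligand charges: 4×carbonyl (neutral); total 0. So Ni + (0) = 0, giving Ni = 0.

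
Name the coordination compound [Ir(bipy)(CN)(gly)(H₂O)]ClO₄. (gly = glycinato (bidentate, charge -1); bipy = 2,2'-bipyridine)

aqua(2,2'-bipyridine)cyano(glycinato)iridium(III) perchlorate

The 1 perchlorate counter-ion carries a total charge of -1, so each complex ion is 1+.
Ligand charges: 1×aqua (neutral), 1×cyano (-1 each), 1×glycinato (-1 each), 1×2,2'-bipyridine (neutral); total -2. So Ir + (-2) = 1+, giving Ir = +3.
Ligands are named alphabetically: aqua before bipyridine before cyano before glycinato.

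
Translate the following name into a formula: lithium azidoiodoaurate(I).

Ligands: 1 azido (N3, -1), 1 iodo (I, -1). Ligand charge sum = -2.
With Au in oxidation state +1, the complex ion is [Au...]^1−.
Charge balance with lithium (+1) requires 1 complex ion per 1 lithium.

Li[AuI(N3)]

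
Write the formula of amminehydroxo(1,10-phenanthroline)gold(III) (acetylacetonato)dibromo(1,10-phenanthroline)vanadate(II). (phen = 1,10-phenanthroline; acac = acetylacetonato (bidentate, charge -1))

Cation [Au…]: ligand charges -1, Au(III) ⇒ ion charge 2+.
Anion [V…]: ligand charges -3, V(II) ⇒ ion charge 1−.
One 2+ cation requires 2 of the 1− anion.

[Au(NH3)(OH)(phen)][V(acac)Br2(phen)]2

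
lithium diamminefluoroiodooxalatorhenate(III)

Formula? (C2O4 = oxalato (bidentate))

Li[Re(C2O4)FI(NH3)2]

Ligands: 1 fluoro (F, -1), 1 iodo (I, -1), 1 oxalato (C2O4, -2), 2 ammine (NH3, neutral). Ligand charge sum = -4.
With Re in oxidation state +3, the complex ion is [Re...]^1−.
Charge balance with lithium (+1) requires 1 complex ion per 1 lithium.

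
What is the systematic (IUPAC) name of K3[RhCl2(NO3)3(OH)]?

potassium dichlorohydroxotrinitratorhodate(III)

The 3 potassium counter-ions carry a total charge of +3, so each complex ion is 3−.
Ligand charges: 3×nitrato (-1 each), 1×hydroxo (-1 each), 2×chloro (-1 each); total -6. So Rh + (-6) = 3−, giving Rh = +3.
The complex ion is anionic, so rhodium takes the -ate form rhodate(III).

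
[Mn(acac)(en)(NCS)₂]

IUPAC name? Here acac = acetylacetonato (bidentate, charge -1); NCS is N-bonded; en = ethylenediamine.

There is no counter-ion, so the complex is neutral overall.
Ligand charges: 1×acetylacetonato (-1 each), 2×isothiocyanato (-1 each), 1×ethylenediamine (neutral); total -3. So Mn + (-3) = 0, giving Mn = +3.
Ligands are named alphabetically: acetylacetonato before ethylenediamine before isothiocyanato.

(acetylacetonato)(ethylenediamine)diisothiocyanatomanganese(III)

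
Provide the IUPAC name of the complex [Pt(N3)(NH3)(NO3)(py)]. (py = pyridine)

There is no counter-ion, so the complex is neutral overall.
Ligand charges: 1×pyridine (neutral), 1×ammine (neutral), 1×nitrato (-1 each), 1×azido (-1 each); total -2. So Pt + (-2) = 0, giving Pt = +2.
Ligands are named alphabetically: ammine before azido before nitrato before pyridine.

ammineazidonitrato(pyridine)platinum(II)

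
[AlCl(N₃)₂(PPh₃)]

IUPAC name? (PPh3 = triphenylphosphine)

diazidochloro(triphenylphosphine)aluminium(III)

There is no counter-ion, so the complex is neutral overall.
Ligand charges: 1×triphenylphosphine (neutral), 1×chloro (-1 each), 2×azido (-1 each); total -3. So Al + (-3) = 0, giving Al = +3.
Ligands are named alphabetically: azido before chloro before triphenylphosphine.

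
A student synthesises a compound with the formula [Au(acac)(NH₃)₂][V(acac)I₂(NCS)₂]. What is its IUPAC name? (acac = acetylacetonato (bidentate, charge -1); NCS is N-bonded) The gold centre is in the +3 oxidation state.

(acetylacetonato)diamminegold(III) (acetylacetonato)diiododiisothiocyanatovanadate(III)

Au is given as +3; the cation's ligand charges sum to -1, so the complex cation is 2+.
A 1:1 salt means the anion carries the equal and opposite charge, 2−.
Anion: ligand charges sum to -5; for the ion to be 2−, V = +3.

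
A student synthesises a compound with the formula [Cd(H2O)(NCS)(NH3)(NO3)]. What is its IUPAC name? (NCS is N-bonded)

ammineaquaisothiocyanatonitratocadmium(II)

There is no counter-ion, so the complex is neutral overall.
Ligand charges: 1×ammine (neutral), 1×isothiocyanato (-1 each), 1×aqua (neutral), 1×nitrato (-1 each); total -2. So Cd + (-2) = 0, giving Cd = +2.
Ligands are named alphabetically: ammine before aqua before isothiocyanato before nitrato.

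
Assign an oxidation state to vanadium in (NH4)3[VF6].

+3

3 ammonium outside the brackets (+1 each) → the complex ion is 3−.
Ligand charges: 6×F = -6; sum -6.
V + (-6) = 3− ⇒ V is +3.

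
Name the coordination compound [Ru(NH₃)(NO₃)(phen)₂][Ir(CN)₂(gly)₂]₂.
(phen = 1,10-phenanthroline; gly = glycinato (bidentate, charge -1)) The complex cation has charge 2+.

amminenitratobis(1,10-phenanthroline)ruthenium(III) dicyanobis(glycinato)iridate(III)

Both ions are complex: the cation is named first with the plain metal name, the anion second with the -ate form; each ion's ligands are alphabetised independently.
The complex cation is given as 2+; its ligand charges sum to -1, so Ru = +3.
With 2 anions per cation, each anion must be 2/2 = 1−.
Anion: ligand charges sum to -4; for the ion to be 1−, Ir = +3.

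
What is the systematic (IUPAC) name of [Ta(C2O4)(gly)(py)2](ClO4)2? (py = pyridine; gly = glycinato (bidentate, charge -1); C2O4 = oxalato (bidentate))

(glycinato)oxalatobis(pyridine)tantalum(V) perchlorate

The 2 perchlorate counter-ions carry a total charge of -2, so each complex ion is 2+.
Ligand charges: 2×pyridine (neutral), 1×glycinato (-1 each), 1×oxalato (-2 each); total -3. So Ta + (-3) = 2+, giving Ta = +5.
Ligands are named alphabetically: glycinato before oxalato before pyridine.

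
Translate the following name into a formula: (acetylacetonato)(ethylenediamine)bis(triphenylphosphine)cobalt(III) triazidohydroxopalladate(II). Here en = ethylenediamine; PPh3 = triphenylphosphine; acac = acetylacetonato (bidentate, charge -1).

Cation [Co…]: ligand charges -1, Co(III) ⇒ ion charge 2+.
Anion [Pd…]: ligand charges -4, Pd(II) ⇒ ion charge 2−.

[Co(acac)(en)(PPh3)2][Pd(N3)3(OH)]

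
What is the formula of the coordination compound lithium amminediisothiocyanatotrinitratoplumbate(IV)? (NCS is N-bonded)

Li[Pb(NCS)2(NH3)(NO3)3]

Ligands: 3 nitrato (NO3, -1), 2 isothiocyanato (NCS, -1), 1 ammine (NH3, neutral). Ligand charge sum = -5.
With Pb in oxidation state +4, the complex ion is [Pb...]^1−.
Charge balance with lithium (+1) requires 1 complex ion per 1 lithium.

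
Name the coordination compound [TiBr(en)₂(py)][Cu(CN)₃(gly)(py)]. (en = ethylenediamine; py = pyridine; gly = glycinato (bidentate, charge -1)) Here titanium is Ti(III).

Ti is given as +3; the cation's ligand charges sum to -1, so the complex cation is 2+.
A 1:1 salt means the anion carries the equal and opposite charge, 2−.
Anion: ligand charges sum to -4; for the ion to be 2−, Cu = +2.

bromobis(ethylenediamine)(pyridine)titanium(III) tricyano(glycinato)(pyridine)cuprate(II)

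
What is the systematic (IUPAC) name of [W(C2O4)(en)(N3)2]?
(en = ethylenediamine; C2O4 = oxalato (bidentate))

There is no counter-ion, so the complex is neutral overall.
Ligand charges: 1×ethylenediamine (neutral), 2×azido (-1 each), 1×oxalato (-2 each); total -4. So W + (-4) = 0, giving W = +4.
Ligands are named alphabetically: azido before ethylenediamine before oxalato.

diazido(ethylenediamine)oxalatotungsten(IV)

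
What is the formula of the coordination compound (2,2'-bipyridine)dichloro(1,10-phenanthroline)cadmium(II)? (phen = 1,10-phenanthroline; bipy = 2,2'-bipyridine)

[Cd(bipy)Cl2(phen)]

Ligands: 1 1,10-phenanthroline (phen, neutral), 2 chloro (Cl, -1), 1 2,2'-bipyridine (bipy, neutral). Ligand charge sum = -2.
With Cd in oxidation state +2, the complex ion is [Cd...].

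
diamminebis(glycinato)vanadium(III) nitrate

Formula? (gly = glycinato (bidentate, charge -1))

Ligands: 2 glycinato (gly, -1), 2 ammine (NH3, neutral). Ligand charge sum = -2.
With V in oxidation state +3, the complex ion is [V...]^1+.
Charge balance with nitrate (-1) requires 1 complex ion per 1 nitrate.

[V(gly)2(NH3)2]NO3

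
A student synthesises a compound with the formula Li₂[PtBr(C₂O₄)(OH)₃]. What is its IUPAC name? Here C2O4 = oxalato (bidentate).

lithium bromotrihydroxooxalatoplatinate(IV)

The 2 lithium counter-ions carry a total charge of +2, so each complex ion is 2−.
Ligand charges: 1×bromo (-1 each), 1×oxalato (-2 each), 3×hydroxo (-1 each); total -6. So Pt + (-6) = 2−, giving Pt = +4.
Ligands are named alphabetically: bromo before hydroxo before oxalato.
The complex ion is anionic, so platinum takes the -ate form platinate(IV).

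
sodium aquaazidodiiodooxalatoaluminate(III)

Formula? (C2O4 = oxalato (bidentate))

Ligands: 2 iodo (I, -1), 1 oxalato (C2O4, -2), 1 azido (N3, -1), 1 aqua (H2O, neutral). Ligand charge sum = -5.
With Al in oxidation state +3, the complex ion is [Al...]^2−.
Charge balance with sodium (+1) requires 1 complex ion per 2 sodium.

Na2[Al(C2O4)(H2O)I2(N3)]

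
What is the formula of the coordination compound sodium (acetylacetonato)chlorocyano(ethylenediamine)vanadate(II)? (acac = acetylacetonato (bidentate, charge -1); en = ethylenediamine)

Na[V(acac)Cl(CN)(en)]

Ligands: 1 cyano (CN, -1), 1 acetylacetonato (acac, -1), 1 ethylenediamine (en, neutral), 1 chloro (Cl, -1). Ligand charge sum = -3.
With V in oxidation state +2, the complex ion is [V...]^1−.
Charge balance with sodium (+1) requires 1 complex ion per 1 sodium.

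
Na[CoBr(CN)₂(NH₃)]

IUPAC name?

sodium amminebromodicyanocobaltate(II)

The 1 sodium counter-ion carries a total charge of +1, so each complex ion is 1−.
Ligand charges: 1×bromo (-1 each), 1×ammine (neutral), 2×cyano (-1 each); total -3. So Co + (-3) = 1−, giving Co = +2.
The complex ion is anionic, so cobalt takes the -ate form cobaltate(II).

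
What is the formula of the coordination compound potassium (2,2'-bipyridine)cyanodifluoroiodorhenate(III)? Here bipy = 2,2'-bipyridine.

K[Re(bipy)(CN)F2I]

Ligands: 1 2,2'-bipyridine (bipy, neutral), 2 fluoro (F, -1), 1 cyano (CN, -1), 1 iodo (I, -1). Ligand charge sum = -4.
Charge balance with potassium (+1) requires 1 complex ion per 1 potassium.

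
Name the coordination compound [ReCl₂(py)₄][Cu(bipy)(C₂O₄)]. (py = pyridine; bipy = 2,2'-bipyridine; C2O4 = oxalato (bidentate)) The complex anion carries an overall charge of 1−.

dichlorotetrakis(pyridine)rhenium(III) (2,2'-bipyridine)oxalatocuprate(I)

The complex anion is given as 1−; its ligand charges sum to -2, so Cu = +1.
A 1:1 salt means the cation carries the equal and opposite charge, 1+.
Cation: ligand charges sum to -2; for the ion to be 1+, Re = +3.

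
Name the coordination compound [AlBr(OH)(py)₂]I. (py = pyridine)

bromohydroxobis(pyridine)aluminium(III) iodide

The 1 iodide counter-ion carries a total charge of -1, so each complex ion is 1+.
Ligand charges: 1×bromo (-1 each), 2×pyridine (neutral), 1×hydroxo (-1 each); total -2. So Al + (-2) = 1+, giving Al = +3.
Ligands are named alphabetically: bromo before hydroxo before pyridine.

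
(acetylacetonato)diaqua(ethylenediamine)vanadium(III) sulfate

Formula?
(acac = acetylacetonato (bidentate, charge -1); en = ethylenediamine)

[V(acac)(en)(H2O)2]SO4

Ligands: 1 acetylacetonato (acac, -1), 1 ethylenediamine (en, neutral), 2 aqua (H2O, neutral). Ligand charge sum = -1.
Charge balance with sulfate (-2) requires 1 complex ion per 1 sulfate.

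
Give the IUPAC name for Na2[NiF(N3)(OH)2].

sodium azidofluorodihydroxonickelate(II)

The 2 sodium counter-ions carry a total charge of +2, so each complex ion is 2−.
Ligand charges: 1×azido (-1 each), 1×fluoro (-1 each), 2×hydroxo (-1 each); total -4. So Ni + (-4) = 2−, giving Ni = +2.
Ligands are named alphabetically: azido before fluoro before hydroxo.
The complex ion is anionic, so nickel takes the -ate form nickelate(II).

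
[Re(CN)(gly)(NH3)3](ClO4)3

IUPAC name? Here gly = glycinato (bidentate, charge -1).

triamminecyano(glycinato)rhenium(V) perchlorate

The 3 perchlorate counter-ions carry a total charge of -3, so each complex ion is 3+.
Ligand charges: 3×ammine (neutral), 1×cyano (-1 each), 1×glycinato (-1 each); total -2. So Re + (-2) = 3+, giving Re = +5.
Ligands are named alphabetically: ammine before cyano before glycinato.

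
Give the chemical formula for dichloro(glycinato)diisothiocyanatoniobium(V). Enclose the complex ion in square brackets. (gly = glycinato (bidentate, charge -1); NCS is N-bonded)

[NbCl2(gly)(NCS)2]

Ligands: 1 glycinato (gly, -1), 2 chloro (Cl, -1), 2 isothiocyanato (NCS, -1). Ligand charge sum = -5.
With Nb in oxidation state +5, the complex ion is [Nb...].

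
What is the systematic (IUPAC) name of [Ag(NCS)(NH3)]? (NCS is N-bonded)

There is no counter-ion, so the complex is neutral overall.
Ligand charges: 1×isothiocyanato (-1 each), 1×ammine (neutral); total -1. So Ag + (-1) = 0, giving Ag = +1.
Ligands are named alphabetically: ammine before isothiocyanato.

ammineisothiocyanatosilver(I)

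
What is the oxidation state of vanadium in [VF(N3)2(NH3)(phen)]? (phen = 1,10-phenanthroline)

No counter-ion: the bracketed complex is neutral.
Ligand charges: 1×F = -1; 2×N3 = -2; 1×NH3 neutral; 1×phen neutral; sum -3.
V + (-3) = 0 ⇒ V is +3.

+3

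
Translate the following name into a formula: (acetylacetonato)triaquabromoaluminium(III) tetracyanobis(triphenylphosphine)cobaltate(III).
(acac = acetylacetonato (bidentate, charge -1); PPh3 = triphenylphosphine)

Cation [Al…]: ligand charges -2, Al(III) ⇒ ion charge 1+.
Anion [Co…]: ligand charges -4, Co(III) ⇒ ion charge 1−.

[Al(acac)Br(H2O)3][Co(CN)4(PPh3)2]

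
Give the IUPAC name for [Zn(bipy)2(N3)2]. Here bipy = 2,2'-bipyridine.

There is no counter-ion, so the complex is neutral overall.
Ligand charges: 2×2,2'-bipyridine (neutral), 2×azido (-1 each); total -2. So Zn + (-2) = 0, giving Zn = +2.
Ligands are named alphabetically: azido before bipyridine.

diazidobis(2,2'-bipyridine)zinc(II)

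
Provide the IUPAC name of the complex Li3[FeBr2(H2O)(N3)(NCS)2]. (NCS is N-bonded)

The 3 lithium counter-ions carry a total charge of +3, so each complex ion is 3−.
Ligand charges: 2×isothiocyanato (-1 each), 1×azido (-1 each), 2×bromo (-1 each), 1×aqua (neutral); total -5. So Fe + (-5) = 3−, giving Fe = +2.
The complex ion is anionic, so iron takes the -ate form ferrate(II).

lithium aquaazidodibromodiisothiocyanatoferrate(II)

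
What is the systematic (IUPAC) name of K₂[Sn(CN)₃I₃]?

potassium tricyanotriiodostannate(IV)

The 2 potassium counter-ions carry a total charge of +2, so each complex ion is 2−.
Ligand charges: 3×cyano (-1 each), 3×iodo (-1 each); total -6. So Sn + (-6) = 2−, giving Sn = +4.
The complex ion is anionic, so tin takes the -ate form stannate(IV).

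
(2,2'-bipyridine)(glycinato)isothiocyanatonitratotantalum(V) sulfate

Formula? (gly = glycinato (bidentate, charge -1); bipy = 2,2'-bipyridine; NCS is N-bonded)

[Ta(bipy)(gly)(NCS)(NO3)]SO4

Ligands: 1 glycinato (gly, -1), 1 nitrato (NO3, -1), 1 2,2'-bipyridine (bipy, neutral), 1 isothiocyanato (NCS, -1). Ligand charge sum = -3.
Charge balance with sulfate (-2) requires 1 complex ion per 1 sulfate.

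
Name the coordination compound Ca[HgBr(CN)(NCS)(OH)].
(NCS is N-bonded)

calcium bromocyanohydroxoisothiocyanatomercurate(II)

The 1 calcium counter-ion carries a total charge of +2, so each complex ion is 2−.
Ligand charges: 1×bromo (-1 each), 1×hydroxo (-1 each), 1×isothiocyanato (-1 each), 1×cyano (-1 each); total -4. So Hg + (-4) = 2−, giving Hg = +2.
Ligands are named alphabetically: bromo before cyano before hydroxo before isothiocyanato.
The complex ion is anionic, so mercury takes the -ate form mercurate(II).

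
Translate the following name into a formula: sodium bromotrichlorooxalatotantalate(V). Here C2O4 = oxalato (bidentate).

Ligands: 1 bromo (Br, -1), 3 chloro (Cl, -1), 1 oxalato (C2O4, -2). Ligand charge sum = -6.
With Ta in oxidation state +5, the complex ion is [Ta...]^1−.
Charge balance with sodium (+1) requires 1 complex ion per 1 sodium.

Na[TaBr(C2O4)Cl3]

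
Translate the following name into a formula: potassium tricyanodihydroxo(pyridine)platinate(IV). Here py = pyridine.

K[Pt(CN)3(OH)2(py)]

Ligands: 3 cyano (CN, -1), 2 hydroxo (OH, -1), 1 pyridine (py, neutral). Ligand charge sum = -5.
With Pt in oxidation state +4, the complex ion is [Pt...]^1−.
Charge balance with potassium (+1) requires 1 complex ion per 1 potassium.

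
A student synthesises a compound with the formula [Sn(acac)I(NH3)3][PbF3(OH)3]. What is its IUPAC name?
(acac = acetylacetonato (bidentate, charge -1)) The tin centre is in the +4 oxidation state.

Both ions are complex: the cation is named first with the plain metal name, the anion second with the -ate form; each ion's ligands are alphabetised independently.
Sn is given as +4; the cation's ligand charges sum to -2, so the complex cation is 2+.
A 1:1 salt means the anion carries the equal and opposite charge, 2−.
Anion: ligand charges sum to -6; for the ion to be 2−, Pb = +4.

(acetylacetonato)triammineiodotin(IV) trifluorotrihydroxoplumbate(IV)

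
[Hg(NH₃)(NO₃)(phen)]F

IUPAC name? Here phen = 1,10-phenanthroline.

The 1 fluoride counter-ion carries a total charge of -1, so each complex ion is 1+.
Ligand charges: 1×nitrato (-1 each), 1×1,10-phenanthroline (neutral), 1×ammine (neutral); total -1. So Hg + (-1) = 1+, giving Hg = +2.
Ligands are named alphabetically: ammine before nitrato before phenanthroline.

amminenitrato(1,10-phenanthroline)mercury(II) fluoride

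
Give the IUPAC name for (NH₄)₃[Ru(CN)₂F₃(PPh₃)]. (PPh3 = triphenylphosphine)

The 3 ammonium counter-ions carry a total charge of +3, so each complex ion is 3−.
Ligand charges: 3×fluoro (-1 each), 1×triphenylphosphine (neutral), 2×cyano (-1 each); total -5. So Ru + (-5) = 3−, giving Ru = +2.
Ligands are named alphabetically: cyano before fluoro before triphenylphosphine.
The complex ion is anionic, so ruthenium takes the -ate form ruthenate(II).

ammonium dicyanotrifluoro(triphenylphosphine)ruthenate(II)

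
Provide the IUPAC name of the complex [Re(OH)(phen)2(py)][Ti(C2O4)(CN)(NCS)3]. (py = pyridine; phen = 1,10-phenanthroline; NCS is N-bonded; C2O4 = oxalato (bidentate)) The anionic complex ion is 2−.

hydroxobis(1,10-phenanthroline)(pyridine)rhenium(III) cyanotriisothiocyanatooxalatotitanate(IV)

Both ions are complex: the cation is named first with the plain metal name, the anion second with the -ate form; each ion's ligands are alphabetised independently.
The complex anion is given as 2−; its ligand charges sum to -6, so Ti = +4.
A 1:1 salt means the cation carries the equal and opposite charge, 2+.
Cation: ligand charges sum to -1; for the ion to be 2+, Re = +3.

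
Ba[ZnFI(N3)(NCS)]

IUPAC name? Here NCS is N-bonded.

barium azidofluoroiodoisothiocyanatozincate(II)

The 1 barium counter-ion carries a total charge of +2, so each complex ion is 2−.
Ligand charges: 1×isothiocyanato (-1 each), 1×iodo (-1 each), 1×azido (-1 each), 1×fluoro (-1 each); total -4. So Zn + (-4) = 2−, giving Zn = +2.
Ligands are named alphabetically: azido before fluoro before iodo before isothiocyanato.
The complex ion is anionic, so zinc takes the -ate form zincate(II).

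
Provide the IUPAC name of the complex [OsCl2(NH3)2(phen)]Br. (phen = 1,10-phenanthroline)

diamminedichloro(1,10-phenanthroline)osmium(III) bromide

The 1 bromide counter-ion carries a total charge of -1, so each complex ion is 1+.
Ligand charges: 1×1,10-phenanthroline (neutral), 2×ammine (neutral), 2×chloro (-1 each); total -2. So Os + (-2) = 1+, giving Os = +3.
Ligands are named alphabetically: ammine before chloro before phenanthroline.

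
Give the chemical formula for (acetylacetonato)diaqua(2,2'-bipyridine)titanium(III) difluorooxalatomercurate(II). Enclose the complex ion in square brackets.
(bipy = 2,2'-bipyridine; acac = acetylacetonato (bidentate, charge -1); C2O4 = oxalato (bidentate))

Cation [Ti…]: ligand charges -1, Ti(III) ⇒ ion charge 2+.
Anion [Hg…]: ligand charges -4, Hg(II) ⇒ ion charge 2−.
One 2+ cation balances one 2− anion.

[Ti(acac)(bipy)(H2O)2][Hg(C2O4)F2]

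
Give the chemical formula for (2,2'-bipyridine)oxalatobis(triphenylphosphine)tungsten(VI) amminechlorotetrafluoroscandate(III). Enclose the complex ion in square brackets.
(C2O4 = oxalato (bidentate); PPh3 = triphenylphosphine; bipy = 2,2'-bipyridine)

[W(bipy)(C2O4)(PPh3)2][ScClF4(NH3)]2

Cation [W…]: ligand charges -2, W(VI) ⇒ ion charge 4+.
Anion [Sc…]: ligand charges -5, Sc(III) ⇒ ion charge 2−.
One 4+ cation requires 2 of the 2− anion.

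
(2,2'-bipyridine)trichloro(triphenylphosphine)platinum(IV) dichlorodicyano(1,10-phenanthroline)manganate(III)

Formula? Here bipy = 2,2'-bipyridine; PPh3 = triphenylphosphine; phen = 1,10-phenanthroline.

Cation [Pt…]: ligand charges -3, Pt(IV) ⇒ ion charge 1+.
Anion [Mn…]: ligand charges -4, Mn(III) ⇒ ion charge 1−.
One 1+ cation balances one 1− anion.

[Pt(bipy)Cl3(PPh3)][MnCl2(CN)2(phen)]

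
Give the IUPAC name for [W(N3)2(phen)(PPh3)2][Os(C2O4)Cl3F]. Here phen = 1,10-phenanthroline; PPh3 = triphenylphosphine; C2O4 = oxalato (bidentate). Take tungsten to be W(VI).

Both ions are complex: the cation is named first with the plain metal name, the anion second with the -ate form; each ion's ligands are alphabetised independently.
W is given as +6; the cation's ligand charges sum to -2, so the complex cation is 4+.
A 1:1 salt means the anion carries the equal and opposite charge, 4−.
Anion: ligand charges sum to -6; for the ion to be 4−, Os = +2.

diazido(1,10-phenanthroline)bis(triphenylphosphine)tungsten(VI) trichlorofluorooxalatoosmate(II)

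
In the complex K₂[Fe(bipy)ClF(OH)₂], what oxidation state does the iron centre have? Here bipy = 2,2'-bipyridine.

2 potassium outside the brackets (+1 each) → the complex ion is 2−.
Ligand charges: 2×OH = -2; 1×bipy neutral; 1×F = -1; 1×Cl = -1; sum -4.
Fe + (-4) = 2− ⇒ Fe is +2.

+2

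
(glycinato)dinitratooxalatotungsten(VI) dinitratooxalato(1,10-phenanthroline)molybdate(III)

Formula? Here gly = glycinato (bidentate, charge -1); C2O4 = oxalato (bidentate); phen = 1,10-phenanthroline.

[W(C2O4)(gly)(NO3)2][Mo(C2O4)(NO3)2(phen)]

Cation [W…]: ligand charges -5, W(VI) ⇒ ion charge 1+.
Anion [Mo…]: ligand charges -4, Mo(III) ⇒ ion charge 1−.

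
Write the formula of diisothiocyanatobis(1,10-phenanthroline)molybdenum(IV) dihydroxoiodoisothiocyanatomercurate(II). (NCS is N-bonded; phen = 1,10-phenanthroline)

Cation [Mo…]: ligand charges -2, Mo(IV) ⇒ ion charge 2+.
Anion [Hg…]: ligand charges -4, Hg(II) ⇒ ion charge 2−.
One 2+ cation balances one 2− anion.

[Mo(NCS)2(phen)2][HgI(NCS)(OH)2]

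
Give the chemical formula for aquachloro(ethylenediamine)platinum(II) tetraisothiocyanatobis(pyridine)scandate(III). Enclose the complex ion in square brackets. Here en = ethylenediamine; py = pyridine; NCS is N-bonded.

[PtCl(en)(H2O)][Sc(NCS)4(py)2]

Cation [Pt…]: ligand charges -1, Pt(II) ⇒ ion charge 1+.
Anion [Sc…]: ligand charges -4, Sc(III) ⇒ ion charge 1−.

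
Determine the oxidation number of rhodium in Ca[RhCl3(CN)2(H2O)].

1 calcium outside the brackets (+2 each) → the complex ion is 2−.
Ligand charges: 3×Cl = -3; 2×CN = -2; 1×H2O neutral; sum -5.
Rh + (-5) = 2− ⇒ Rh is +3.

+3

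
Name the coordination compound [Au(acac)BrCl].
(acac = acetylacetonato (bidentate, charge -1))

There is no counter-ion, so the complex is neutral overall.
Ligand charges: 1×bromo (-1 each), 1×acetylacetonato (-1 each), 1×chloro (-1 each); total -3. So Au + (-3) = 0, giving Au = +3.
Ligands are named alphabetically: acetylacetonato before bromo before chloro.

(acetylacetonato)bromochlorogold(III)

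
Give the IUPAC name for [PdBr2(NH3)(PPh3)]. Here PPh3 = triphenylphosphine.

amminedibromo(triphenylphosphine)palladium(II)

There is no counter-ion, so the complex is neutral overall.
Ligand charges: 1×triphenylphosphine (neutral), 2×bromo (-1 each), 1×ammine (neutral); total -2. So Pd + (-2) = 0, giving Pd = +2.
Ligands are named alphabetically: ammine before bromo before triphenylphosphine.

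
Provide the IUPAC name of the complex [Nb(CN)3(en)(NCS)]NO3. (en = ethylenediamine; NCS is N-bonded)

tricyano(ethylenediamine)isothiocyanatoniobium(V) nitrate

The 1 nitrate counter-ion carries a total charge of -1, so each complex ion is 1+.
Ligand charges: 3×cyano (-1 each), 1×ethylenediamine (neutral), 1×isothiocyanato (-1 each); total -4. So Nb + (-4) = 1+, giving Nb = +5.
Ligands are named alphabetically: cyano before ethylenediamine before isothiocyanato.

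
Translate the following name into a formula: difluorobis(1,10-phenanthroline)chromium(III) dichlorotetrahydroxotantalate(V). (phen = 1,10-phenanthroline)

[CrF2(phen)2][TaCl2(OH)4]

Cation [Cr…]: ligand charges -2, Cr(III) ⇒ ion charge 1+.
Anion [Ta…]: ligand charges -6, Ta(V) ⇒ ion charge 1−.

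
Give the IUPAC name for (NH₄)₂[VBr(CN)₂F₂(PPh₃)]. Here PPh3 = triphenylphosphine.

ammonium bromodicyanodifluoro(triphenylphosphine)vanadate(III)

The 2 ammonium counter-ions carry a total charge of +2, so each complex ion is 2−.
Ligand charges: 2×fluoro (-1 each), 1×bromo (-1 each), 2×cyano (-1 each), 1×triphenylphosphine (neutral); total -5. So V + (-5) = 2−, giving V = +3.
Ligands are named alphabetically: bromo before cyano before fluoro before triphenylphosphine.
The complex ion is anionic, so vanadium takes the -ate form vanadate(III).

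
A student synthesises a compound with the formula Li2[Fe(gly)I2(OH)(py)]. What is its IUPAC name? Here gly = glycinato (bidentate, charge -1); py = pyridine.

lithium (glycinato)hydroxodiiodo(pyridine)ferrate(II)

The 2 lithium counter-ions carry a total charge of +2, so each complex ion is 2−.
Ligand charges: 1×glycinato (-1 each), 1×pyridine (neutral), 1×hydroxo (-1 each), 2×iodo (-1 each); total -4. So Fe + (-4) = 2−, giving Fe = +2.
Ligands are named alphabetically: glycinato before hydroxo before iodo before pyridine.
The complex ion is anionic, so iron takes the -ate form ferrate(II).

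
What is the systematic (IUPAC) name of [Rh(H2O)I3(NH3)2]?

diammineaquatriiodorhodium(III)

There is no counter-ion, so the complex is neutral overall.
Ligand charges: 2×ammine (neutral), 1×aqua (neutral), 3×iodo (-1 each); total -3. So Rh + (-3) = 0, giving Rh = +3.
Ligands are named alphabetically: ammine before aqua before iodo.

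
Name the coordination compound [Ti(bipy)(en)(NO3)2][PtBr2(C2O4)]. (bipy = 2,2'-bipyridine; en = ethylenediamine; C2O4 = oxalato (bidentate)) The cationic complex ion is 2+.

Both ions are complex: the cation is named first with the plain metal name, the anion second with the -ate form; each ion's ligands are alphabetised independently.
The complex cation is given as 2+; its ligand charges sum to -2, so Ti = +4.
A 1:1 salt means the anion carries the equal and opposite charge, 2−.
Anion: ligand charges sum to -4; for the ion to be 2−, Pt = +2.

(2,2'-bipyridine)(ethylenediamine)dinitratotitanium(IV) dibromooxalatoplatinate(II)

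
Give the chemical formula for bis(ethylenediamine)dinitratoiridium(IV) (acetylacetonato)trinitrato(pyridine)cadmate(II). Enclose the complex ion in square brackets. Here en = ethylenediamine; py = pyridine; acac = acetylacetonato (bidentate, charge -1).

[Ir(en)2(NO3)2][Cd(acac)(NO3)3(py)]

Cation [Ir…]: ligand charges -2, Ir(IV) ⇒ ion charge 2+.
Anion [Cd…]: ligand charges -4, Cd(II) ⇒ ion charge 2−.
One 2+ cation balances one 2− anion.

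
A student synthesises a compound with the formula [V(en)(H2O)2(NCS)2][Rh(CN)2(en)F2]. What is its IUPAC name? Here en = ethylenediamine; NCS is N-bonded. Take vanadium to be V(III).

Both ions are complex: the cation is named first with the plain metal name, the anion second with the -ate form; each ion's ligands are alphabetised independently.
V is given as +3; the cation's ligand charges sum to -2, so the complex cation is 1+.
A 1:1 salt means the anion carries the equal and opposite charge, 1−.
Anion: ligand charges sum to -4; for the ion to be 1−, Rh = +3.

diaqua(ethylenediamine)diisothiocyanatovanadium(III) dicyano(ethylenediamine)difluororhodate(III)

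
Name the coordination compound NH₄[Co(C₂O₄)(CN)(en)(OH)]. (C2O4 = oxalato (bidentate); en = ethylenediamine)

The 1 ammonium counter-ion carries a total charge of +1, so each complex ion is 1−.
Ligand charges: 1×oxalato (-2 each), 1×hydroxo (-1 each), 1×cyano (-1 each), 1×ethylenediamine (neutral); total -4. So Co + (-4) = 1−, giving Co = +3.
The complex ion is anionic, so cobalt takes the -ate form cobaltate(III).

ammonium cyano(ethylenediamine)hydroxooxalatocobaltate(III)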